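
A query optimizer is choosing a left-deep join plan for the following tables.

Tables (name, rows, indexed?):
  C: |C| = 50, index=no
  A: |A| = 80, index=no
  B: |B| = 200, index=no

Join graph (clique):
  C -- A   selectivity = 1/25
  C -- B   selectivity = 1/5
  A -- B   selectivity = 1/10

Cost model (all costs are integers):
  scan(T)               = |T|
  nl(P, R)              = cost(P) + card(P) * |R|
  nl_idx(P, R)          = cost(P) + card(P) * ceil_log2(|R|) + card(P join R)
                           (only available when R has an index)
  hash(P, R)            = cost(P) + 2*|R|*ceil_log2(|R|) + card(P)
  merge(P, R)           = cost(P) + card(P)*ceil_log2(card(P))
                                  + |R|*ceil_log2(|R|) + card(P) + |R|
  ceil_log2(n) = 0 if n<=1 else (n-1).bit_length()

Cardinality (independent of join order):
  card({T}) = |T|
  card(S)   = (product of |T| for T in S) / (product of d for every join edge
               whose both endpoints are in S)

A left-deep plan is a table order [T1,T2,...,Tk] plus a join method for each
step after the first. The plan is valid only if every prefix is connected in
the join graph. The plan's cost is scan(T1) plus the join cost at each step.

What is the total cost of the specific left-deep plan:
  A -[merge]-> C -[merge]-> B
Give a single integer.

step 1: scan A: cost=80, card=80
step 2: join C via merge
    card(P join C) = 80*50/(25) = 160
    cost = 80 + 80*7 + 50*6 + 80 + 50 = 1070
step 3: join B via merge
    card(P join B) = 160*200/(5*10) = 640
    cost = 1070 + 160*8 + 200*8 + 160 + 200 = 4310

4310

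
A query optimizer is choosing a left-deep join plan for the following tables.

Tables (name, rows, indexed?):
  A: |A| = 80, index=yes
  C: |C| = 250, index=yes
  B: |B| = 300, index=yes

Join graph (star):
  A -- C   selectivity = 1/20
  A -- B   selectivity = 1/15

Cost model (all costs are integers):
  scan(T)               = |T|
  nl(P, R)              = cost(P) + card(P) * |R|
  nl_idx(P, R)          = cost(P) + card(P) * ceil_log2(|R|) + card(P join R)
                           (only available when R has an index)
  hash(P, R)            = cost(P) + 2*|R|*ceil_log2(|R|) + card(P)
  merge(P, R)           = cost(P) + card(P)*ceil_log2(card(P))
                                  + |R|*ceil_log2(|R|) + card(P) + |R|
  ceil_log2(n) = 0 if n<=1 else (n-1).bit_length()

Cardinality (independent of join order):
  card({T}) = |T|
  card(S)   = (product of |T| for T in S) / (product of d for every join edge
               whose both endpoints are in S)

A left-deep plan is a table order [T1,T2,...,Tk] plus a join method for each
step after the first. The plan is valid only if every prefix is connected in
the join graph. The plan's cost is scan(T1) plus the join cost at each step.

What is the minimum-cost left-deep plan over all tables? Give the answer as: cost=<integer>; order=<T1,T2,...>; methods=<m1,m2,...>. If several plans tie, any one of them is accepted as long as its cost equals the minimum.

cost=7320; order=B,A,C; methods=hash,hash

Selinger DP (subsets sized 1..n):
  {A}: scan cost=80, card=80
  {C}: scan cost=250, card=250
  {B}: scan cost=300, card=300
  {AC}: card=1000; try (A,hash)→1620, (C,nl_idx)→1720, (C,merge)→2970, (A,nl_idx)→3000, (A,merge)→3140, (C,hash)→4160 …(+2); best=1620 via (A,hash)
  {AB}: card=1600; try (A,hash)→1720, (B,nl_idx)→2400, (B,merge)→3720, (A,merge)→3940, (A,nl_idx)→4000, (B,hash)→5560 …(+2); best=1720 via (A,hash)
  {ABC}: card=20000; try (C,hash)→7320, (B,hash)→8020, (B,merge)→15620, (C,merge)→23170, (B,nl_idx)→30620, (C,nl_idx)→34520 …(+2); best=7320 via (C,hash)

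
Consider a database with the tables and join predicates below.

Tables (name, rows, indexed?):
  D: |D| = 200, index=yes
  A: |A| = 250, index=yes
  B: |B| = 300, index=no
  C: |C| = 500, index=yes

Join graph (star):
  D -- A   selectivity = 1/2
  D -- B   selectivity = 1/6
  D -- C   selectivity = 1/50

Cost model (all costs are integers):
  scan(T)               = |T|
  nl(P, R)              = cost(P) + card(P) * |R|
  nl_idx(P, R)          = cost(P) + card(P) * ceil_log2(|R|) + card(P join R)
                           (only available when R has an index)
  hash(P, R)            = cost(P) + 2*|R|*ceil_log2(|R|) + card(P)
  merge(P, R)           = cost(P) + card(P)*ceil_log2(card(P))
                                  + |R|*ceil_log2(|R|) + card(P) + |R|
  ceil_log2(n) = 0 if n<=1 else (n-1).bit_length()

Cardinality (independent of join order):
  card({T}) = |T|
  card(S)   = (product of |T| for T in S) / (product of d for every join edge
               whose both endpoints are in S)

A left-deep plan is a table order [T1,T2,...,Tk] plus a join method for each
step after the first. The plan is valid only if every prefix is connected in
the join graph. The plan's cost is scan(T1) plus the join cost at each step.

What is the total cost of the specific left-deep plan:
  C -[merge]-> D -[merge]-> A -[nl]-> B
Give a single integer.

step 1: scan C: cost=500, card=500
step 2: join D via merge
    card(P join D) = 500*200/(50) = 2000
    cost = 500 + 500*9 + 200*8 + 500 + 200 = 7300
step 3: join A via merge
    card(P join A) = 2000*250/(2) = 250000
    cost = 7300 + 2000*11 + 250*8 + 2000 + 250 = 33550
step 4: join B via nl
    card(P join B) = 250000*300/(6) = 12500000
    cost = 33550 + 250000*300 = 75033550

75033550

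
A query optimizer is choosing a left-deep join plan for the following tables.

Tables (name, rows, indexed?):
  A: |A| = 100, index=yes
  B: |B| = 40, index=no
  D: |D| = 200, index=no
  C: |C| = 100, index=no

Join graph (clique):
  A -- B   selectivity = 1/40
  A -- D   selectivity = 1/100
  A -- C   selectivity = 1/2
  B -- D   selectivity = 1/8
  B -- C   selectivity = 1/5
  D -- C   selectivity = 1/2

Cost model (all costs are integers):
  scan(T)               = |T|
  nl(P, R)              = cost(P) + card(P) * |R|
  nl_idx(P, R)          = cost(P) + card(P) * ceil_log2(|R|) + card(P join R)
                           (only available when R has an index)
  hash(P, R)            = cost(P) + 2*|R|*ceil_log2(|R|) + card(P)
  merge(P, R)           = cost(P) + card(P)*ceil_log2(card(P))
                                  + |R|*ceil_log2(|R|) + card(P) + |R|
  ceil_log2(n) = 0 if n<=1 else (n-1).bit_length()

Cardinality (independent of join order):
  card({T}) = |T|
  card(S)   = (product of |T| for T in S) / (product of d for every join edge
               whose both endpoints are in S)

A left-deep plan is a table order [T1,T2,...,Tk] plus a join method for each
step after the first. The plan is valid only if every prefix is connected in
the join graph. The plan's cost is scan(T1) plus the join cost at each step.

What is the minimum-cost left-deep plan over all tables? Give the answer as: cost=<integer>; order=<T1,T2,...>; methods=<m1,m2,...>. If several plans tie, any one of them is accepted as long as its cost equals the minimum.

cost=3430; order=D,A,B,C; methods=hash,hash,merge

Selinger DP (subsets sized 1..n):
  {A}: scan cost=100, card=100
  {B}: scan cost=40, card=40
  {D}: scan cost=200, card=200
  {C}: scan cost=100, card=100
  {AB}: card=100; try (A,nl_idx)→420, (B,hash)→680, (A,merge)→1120, (B,merge)→1180, (A,hash)→1480, (A,nl)→4040 …(+1); best=420 via (A,nl_idx)
  {AD}: card=200; try (A,hash)→1800, (A,nl_idx)→1800, (D,merge)→2700, (A,merge)→2800, (D,hash)→3400, (D,nl)→20100 …(+1); best=1800 via (A,hash)
  {AC}: card=5000; try (C,hash)→1600, (A,hash)→1600, (C,merge)→1700, (A,merge)→1700, (A,nl_idx)→5800, (C,nl)→10100 …(+1); best=1600 via (C,hash)
  {BD}: card=1000; try (B,hash)→880, (D,merge)→2120, (B,merge)→2280, (D,hash)→3280, (D,nl)→8040, (B,nl)→8200; best=880 via (B,hash)
  {BC}: card=800; try (B,hash)→680, (C,merge)→1120, (B,merge)→1180, (C,hash)→1480, (C,nl)→4040, (B,nl)→4100; best=680 via (B,hash)
  {CD}: card=10000; try (C,hash)→1800, (D,merge)→2700, (C,merge)→2800, (D,hash)→3400, (D,nl)→20100, (C,nl)→20200; best=1800 via (C,hash)
  {ABD}: card=25; try (B,hash)→2480, (D,merge)→3020, (A,hash)→3280, (D,hash)→3720, (B,merge)→3880, (A,nl_idx)→7905 …(+4); best=2480 via (B,hash)
  {ABC}: card=1000; try (C,hash)→1920, (C,merge)→2020, (A,hash)→2880, (B,hash)→7080, (A,nl_idx)→7280, (A,merge)→10280 …(+4); best=1920 via (C,hash)
  {ACD}: card=5000; try (C,hash)→3400, (C,merge)→4400, (D,hash)→9800, (A,hash)→13200, (C,nl)→21800, (D,merge)→73400 …(+4); best=3400 via (C,hash)
  {BCD}: card=10000; try (C,hash)→3280, (D,hash)→4680, (D,merge)→11280, (B,hash)→12280, (C,merge)→12680, (C,nl)→100880 …(+3); best=3280 via (C,hash)
  {ABCD}: card=125; try (C,merge)→3430, (C,hash)→3905, (C,nl)→4980, (D,hash)→6120, (B,hash)→8880, (A,hash)→14680 …(+7); best=3430 via (C,merge)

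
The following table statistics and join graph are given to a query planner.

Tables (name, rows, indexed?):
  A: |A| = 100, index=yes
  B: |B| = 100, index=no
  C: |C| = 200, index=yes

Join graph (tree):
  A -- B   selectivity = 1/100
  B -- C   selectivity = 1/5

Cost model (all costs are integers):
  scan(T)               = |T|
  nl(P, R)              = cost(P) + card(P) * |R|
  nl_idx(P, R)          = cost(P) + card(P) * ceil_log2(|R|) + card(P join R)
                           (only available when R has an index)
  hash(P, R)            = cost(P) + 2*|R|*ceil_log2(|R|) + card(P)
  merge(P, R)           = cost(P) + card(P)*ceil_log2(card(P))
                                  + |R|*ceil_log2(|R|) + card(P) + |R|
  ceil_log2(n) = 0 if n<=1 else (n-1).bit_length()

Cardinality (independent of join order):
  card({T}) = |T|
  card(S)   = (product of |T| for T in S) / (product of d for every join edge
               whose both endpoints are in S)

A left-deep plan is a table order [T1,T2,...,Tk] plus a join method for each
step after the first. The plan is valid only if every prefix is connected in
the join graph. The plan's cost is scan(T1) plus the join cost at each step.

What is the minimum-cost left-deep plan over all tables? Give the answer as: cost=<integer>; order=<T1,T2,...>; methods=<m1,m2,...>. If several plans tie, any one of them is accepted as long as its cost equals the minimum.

Selinger DP (subsets sized 1..n):
  {A}: scan cost=100, card=100
  {B}: scan cost=100, card=100
  {C}: scan cost=200, card=200
  {AB}: card=100; try (A,nl_idx)→900, (B,hash)→1600, (A,hash)→1600, (B,merge)→1700, (A,merge)→1700, (B,nl)→10100 …(+1); best=900 via (A,nl_idx)
  {BC}: card=4000; try (B,hash)→1800, (C,merge)→2700, (B,merge)→2800, (C,hash)→3400, (C,nl_idx)→4900, (C,nl)→20100 …(+1); best=1800 via (B,hash)
  {ABC}: card=4000; try (C,merge)→3500, (C,hash)→4200, (C,nl_idx)→5700, (A,hash)→7200, (C,nl)→20900, (A,nl_idx)→33800 …(+2); best=3500 via (C,merge)

cost=3500; order=B,A,C; methods=nl_idx,merge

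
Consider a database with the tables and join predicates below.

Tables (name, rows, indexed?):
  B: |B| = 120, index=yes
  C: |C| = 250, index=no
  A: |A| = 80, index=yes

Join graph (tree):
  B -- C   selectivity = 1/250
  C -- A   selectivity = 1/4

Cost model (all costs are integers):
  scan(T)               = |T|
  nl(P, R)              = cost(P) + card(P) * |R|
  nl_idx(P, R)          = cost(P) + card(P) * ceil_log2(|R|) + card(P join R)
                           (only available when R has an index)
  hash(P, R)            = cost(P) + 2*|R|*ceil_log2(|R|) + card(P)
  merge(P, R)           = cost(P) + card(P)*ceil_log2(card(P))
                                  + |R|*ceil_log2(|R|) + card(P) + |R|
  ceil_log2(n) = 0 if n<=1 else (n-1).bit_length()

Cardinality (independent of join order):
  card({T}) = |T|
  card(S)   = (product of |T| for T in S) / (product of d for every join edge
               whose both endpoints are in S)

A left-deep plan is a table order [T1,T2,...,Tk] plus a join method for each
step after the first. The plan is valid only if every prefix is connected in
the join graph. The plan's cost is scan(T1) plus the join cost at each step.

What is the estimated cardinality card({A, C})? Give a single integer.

5000

Tables in S: A(80), C(250)
Edges inside S: C-A(d=4)
numerator = 80 * 250 = 20000
denominator = 4 = 4
card(S) = 20000 / 4 = 5000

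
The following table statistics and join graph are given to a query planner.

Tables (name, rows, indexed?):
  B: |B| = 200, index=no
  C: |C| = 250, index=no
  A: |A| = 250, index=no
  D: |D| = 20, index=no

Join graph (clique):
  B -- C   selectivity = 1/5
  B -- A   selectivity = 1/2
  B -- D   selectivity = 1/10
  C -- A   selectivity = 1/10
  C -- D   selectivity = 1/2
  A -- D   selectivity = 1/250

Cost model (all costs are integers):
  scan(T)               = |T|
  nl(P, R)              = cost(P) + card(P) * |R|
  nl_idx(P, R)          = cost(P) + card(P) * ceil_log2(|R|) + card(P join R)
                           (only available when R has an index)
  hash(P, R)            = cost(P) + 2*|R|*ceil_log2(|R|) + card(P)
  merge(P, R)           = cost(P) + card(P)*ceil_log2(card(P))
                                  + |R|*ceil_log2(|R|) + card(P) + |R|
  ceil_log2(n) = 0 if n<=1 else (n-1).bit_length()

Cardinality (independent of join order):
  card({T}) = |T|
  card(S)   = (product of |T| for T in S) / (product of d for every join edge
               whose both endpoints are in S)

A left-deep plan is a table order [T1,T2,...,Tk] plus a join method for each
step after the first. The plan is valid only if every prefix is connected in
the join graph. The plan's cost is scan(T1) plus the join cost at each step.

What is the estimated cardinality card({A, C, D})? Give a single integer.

Tables in S: A(250), C(250), D(20)
Edges inside S: C-A(d=10), C-D(d=2), A-D(d=250)
numerator = 250 * 250 * 20 = 1250000
denominator = 10 * 2 * 250 = 5000
card(S) = 1250000 / 5000 = 250

250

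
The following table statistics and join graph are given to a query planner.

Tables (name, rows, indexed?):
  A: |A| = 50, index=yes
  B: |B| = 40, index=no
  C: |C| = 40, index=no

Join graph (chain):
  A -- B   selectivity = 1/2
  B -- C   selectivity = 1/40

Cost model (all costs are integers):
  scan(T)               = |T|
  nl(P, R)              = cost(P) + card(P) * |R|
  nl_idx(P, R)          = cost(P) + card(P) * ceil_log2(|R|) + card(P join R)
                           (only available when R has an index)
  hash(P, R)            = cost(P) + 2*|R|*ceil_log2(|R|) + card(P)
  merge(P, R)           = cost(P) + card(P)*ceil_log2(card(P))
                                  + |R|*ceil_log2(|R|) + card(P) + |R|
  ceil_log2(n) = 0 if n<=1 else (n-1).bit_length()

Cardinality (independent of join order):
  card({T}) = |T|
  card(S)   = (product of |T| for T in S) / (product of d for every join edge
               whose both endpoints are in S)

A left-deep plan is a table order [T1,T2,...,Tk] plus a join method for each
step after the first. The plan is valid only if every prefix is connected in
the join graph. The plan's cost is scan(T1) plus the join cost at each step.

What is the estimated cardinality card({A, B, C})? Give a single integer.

Tables in S: A(50), B(40), C(40)
Edges inside S: A-B(d=2), B-C(d=40)
numerator = 50 * 40 * 40 = 80000
denominator = 2 * 40 = 80
card(S) = 80000 / 80 = 1000

1000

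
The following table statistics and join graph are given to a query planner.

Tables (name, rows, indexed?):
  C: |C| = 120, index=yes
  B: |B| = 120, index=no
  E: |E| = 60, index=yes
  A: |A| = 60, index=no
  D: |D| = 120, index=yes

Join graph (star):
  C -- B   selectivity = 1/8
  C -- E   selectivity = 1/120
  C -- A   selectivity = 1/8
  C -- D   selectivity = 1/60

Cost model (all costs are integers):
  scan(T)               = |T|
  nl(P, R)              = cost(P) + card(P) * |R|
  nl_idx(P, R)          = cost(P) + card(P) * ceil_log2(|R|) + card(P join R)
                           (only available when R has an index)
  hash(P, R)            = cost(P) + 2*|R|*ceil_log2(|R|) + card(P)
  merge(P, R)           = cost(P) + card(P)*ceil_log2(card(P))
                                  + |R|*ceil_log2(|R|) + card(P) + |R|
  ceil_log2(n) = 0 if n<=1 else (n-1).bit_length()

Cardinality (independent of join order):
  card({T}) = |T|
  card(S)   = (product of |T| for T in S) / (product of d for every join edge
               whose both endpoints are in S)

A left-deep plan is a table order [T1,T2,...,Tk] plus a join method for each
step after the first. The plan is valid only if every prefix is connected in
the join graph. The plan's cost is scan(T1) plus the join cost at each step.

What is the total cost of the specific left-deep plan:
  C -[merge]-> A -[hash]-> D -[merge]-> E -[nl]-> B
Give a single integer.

step 1: scan C: cost=120, card=120
step 2: join A via merge
    card(P join A) = 120*60/(8) = 900
    cost = 120 + 120*7 + 60*6 + 120 + 60 = 1500
step 3: join D via hash
    card(P join D) = 900*120/(60) = 1800
    cost = 1500 + 2*120*7 + 900 = 4080
step 4: join E via merge
    card(P join E) = 1800*60/(120) = 900
    cost = 4080 + 1800*11 + 60*6 + 1800 + 60 = 26100
step 5: join B via nl
    card(P join B) = 900*120/(8) = 13500
    cost = 26100 + 900*120 = 134100

134100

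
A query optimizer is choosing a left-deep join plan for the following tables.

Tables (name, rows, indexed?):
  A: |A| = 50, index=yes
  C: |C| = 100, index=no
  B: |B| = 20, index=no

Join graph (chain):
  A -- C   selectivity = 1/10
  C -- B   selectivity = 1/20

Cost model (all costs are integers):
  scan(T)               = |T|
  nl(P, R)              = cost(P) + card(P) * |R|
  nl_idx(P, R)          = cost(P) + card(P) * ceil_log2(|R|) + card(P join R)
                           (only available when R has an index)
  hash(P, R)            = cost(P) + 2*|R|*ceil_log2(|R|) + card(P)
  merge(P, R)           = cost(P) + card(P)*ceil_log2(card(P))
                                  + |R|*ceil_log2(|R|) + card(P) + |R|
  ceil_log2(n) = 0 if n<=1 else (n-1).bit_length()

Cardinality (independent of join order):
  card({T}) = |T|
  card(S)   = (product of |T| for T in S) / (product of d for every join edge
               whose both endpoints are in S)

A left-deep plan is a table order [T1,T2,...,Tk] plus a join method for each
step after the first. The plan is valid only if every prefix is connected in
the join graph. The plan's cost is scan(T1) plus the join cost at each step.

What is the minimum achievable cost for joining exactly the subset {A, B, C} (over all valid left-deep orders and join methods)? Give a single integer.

Selinger DP over subsets of {A,B,C}:
  {A}: scan cost=50, card=50
  {C}: scan cost=100, card=100
  {B}: scan cost=20, card=20
  {AC}: card=500; try (A,hash)→800, (C,merge)→1200, (A,nl_idx)→1200, (A,merge)→1250, (C,hash)→1500, (C,nl)→5050 …(+1); best=800 via (A,hash)
  {BC}: card=100; try (B,hash)→400, (C,merge)→940, (B,merge)→1020, (C,hash)→1440, (C,nl)→2020, (B,nl)→2100; best=400 via (B,hash)
  {ABC}: card=500; try (A,hash)→1100, (B,hash)→1500, (A,nl_idx)→1500, (A,merge)→1550, (A,nl)→5400, (B,merge)→5920 …(+1); best=1100 via (A,hash)

1100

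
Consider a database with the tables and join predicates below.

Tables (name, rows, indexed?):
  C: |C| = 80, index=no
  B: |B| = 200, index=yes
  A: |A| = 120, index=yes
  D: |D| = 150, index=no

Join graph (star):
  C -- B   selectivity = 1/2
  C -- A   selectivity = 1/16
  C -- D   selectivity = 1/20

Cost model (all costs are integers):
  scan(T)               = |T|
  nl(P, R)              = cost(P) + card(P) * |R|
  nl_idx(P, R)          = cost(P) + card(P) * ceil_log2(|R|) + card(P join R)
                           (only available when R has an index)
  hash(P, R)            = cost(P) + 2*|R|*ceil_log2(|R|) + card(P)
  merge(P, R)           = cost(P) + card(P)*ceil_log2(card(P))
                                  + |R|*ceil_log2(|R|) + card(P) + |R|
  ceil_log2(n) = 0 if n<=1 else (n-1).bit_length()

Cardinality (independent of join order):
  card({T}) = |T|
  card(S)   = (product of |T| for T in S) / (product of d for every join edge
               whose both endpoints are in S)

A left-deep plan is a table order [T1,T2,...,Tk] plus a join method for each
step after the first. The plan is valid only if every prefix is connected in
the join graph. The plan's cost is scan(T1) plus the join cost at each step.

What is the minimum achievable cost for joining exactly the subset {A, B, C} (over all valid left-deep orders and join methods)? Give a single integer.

5040

Selinger DP over subsets of {A,B,C}:
  {C}: scan cost=80, card=80
  {B}: scan cost=200, card=200
  {A}: scan cost=120, card=120
  {BC}: card=8000; try (C,hash)→1520, (B,merge)→2520, (C,merge)→2640, (B,hash)→3360, (B,nl_idx)→8720, (B,nl)→16080 …(+1); best=1520 via (C,hash)
  {AC}: card=600; try (A,nl_idx)→1240, (C,hash)→1360, (A,merge)→1680, (C,merge)→1720, (A,hash)→1840, (A,nl)→9680 …(+1); best=1240 via (A,nl_idx)
  {ABC}: card=60000; try (B,hash)→5040, (B,merge)→9640, (A,hash)→11200, (B,nl_idx)→66040, (A,merge)→114480, (A,nl_idx)→117520 …(+2); best=5040 via (B,hash)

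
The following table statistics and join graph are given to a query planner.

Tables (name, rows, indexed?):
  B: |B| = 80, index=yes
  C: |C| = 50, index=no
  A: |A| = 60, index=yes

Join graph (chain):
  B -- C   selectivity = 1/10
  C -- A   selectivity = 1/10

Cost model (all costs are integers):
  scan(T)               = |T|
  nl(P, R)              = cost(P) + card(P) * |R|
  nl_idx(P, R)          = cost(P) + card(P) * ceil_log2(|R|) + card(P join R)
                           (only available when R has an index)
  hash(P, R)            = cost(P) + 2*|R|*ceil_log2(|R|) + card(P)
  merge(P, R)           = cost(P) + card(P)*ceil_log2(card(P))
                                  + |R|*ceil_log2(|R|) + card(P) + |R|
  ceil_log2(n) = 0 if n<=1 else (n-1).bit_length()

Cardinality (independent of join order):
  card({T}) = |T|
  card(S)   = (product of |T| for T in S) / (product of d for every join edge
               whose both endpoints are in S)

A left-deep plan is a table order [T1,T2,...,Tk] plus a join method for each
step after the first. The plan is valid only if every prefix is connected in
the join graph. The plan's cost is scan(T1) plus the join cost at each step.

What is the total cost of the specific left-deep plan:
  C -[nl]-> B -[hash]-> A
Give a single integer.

step 1: scan C: cost=50, card=50
step 2: join B via nl
    card(P join B) = 50*80/(10) = 400
    cost = 50 + 50*80 = 4050
step 3: join A via hash
    card(P join A) = 400*60/(10) = 2400
    cost = 4050 + 2*60*6 + 400 = 5170

5170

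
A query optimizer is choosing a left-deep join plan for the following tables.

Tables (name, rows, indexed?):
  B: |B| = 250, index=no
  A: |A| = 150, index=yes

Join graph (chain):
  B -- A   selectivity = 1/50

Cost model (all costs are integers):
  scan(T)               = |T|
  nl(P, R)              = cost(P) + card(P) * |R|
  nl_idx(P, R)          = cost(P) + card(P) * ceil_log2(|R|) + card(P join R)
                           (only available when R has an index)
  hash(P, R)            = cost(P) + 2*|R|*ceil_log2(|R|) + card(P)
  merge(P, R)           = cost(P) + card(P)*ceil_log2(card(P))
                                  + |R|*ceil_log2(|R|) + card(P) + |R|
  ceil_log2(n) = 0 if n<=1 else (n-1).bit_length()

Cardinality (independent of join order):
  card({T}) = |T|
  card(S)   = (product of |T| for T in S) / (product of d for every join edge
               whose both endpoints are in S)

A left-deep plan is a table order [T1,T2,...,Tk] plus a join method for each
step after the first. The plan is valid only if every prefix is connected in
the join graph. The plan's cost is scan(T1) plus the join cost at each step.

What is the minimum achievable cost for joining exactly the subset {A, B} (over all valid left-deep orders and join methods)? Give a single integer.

Selinger DP over subsets of {A,B}:
  {B}: scan cost=250, card=250
  {A}: scan cost=150, card=150
  {AB}: card=750; try (A,hash)→2900, (A,nl_idx)→3000, (B,merge)→3750, (A,merge)→3850, (B,hash)→4300, (B,nl)→37650 …(+1); best=2900 via (A,hash)

2900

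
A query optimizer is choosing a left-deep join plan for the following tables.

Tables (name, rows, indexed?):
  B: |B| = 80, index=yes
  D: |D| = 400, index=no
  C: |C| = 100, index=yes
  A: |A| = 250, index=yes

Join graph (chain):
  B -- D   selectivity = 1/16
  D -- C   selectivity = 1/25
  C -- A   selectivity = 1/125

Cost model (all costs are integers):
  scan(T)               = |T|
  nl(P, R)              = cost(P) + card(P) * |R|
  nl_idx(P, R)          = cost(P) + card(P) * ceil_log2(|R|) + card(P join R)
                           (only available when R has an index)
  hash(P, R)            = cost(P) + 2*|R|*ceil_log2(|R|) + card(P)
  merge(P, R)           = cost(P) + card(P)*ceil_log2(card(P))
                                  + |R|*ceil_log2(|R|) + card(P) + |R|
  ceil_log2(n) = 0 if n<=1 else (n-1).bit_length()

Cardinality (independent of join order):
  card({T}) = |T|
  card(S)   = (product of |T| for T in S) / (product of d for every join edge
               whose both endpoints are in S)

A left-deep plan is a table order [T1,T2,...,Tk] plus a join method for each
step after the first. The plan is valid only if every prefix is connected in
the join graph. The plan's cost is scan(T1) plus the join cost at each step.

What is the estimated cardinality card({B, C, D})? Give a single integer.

Tables in S: B(80), C(100), D(400)
Edges inside S: B-D(d=16), D-C(d=25)
numerator = 80 * 100 * 400 = 3200000
denominator = 16 * 25 = 400
card(S) = 3200000 / 400 = 8000

8000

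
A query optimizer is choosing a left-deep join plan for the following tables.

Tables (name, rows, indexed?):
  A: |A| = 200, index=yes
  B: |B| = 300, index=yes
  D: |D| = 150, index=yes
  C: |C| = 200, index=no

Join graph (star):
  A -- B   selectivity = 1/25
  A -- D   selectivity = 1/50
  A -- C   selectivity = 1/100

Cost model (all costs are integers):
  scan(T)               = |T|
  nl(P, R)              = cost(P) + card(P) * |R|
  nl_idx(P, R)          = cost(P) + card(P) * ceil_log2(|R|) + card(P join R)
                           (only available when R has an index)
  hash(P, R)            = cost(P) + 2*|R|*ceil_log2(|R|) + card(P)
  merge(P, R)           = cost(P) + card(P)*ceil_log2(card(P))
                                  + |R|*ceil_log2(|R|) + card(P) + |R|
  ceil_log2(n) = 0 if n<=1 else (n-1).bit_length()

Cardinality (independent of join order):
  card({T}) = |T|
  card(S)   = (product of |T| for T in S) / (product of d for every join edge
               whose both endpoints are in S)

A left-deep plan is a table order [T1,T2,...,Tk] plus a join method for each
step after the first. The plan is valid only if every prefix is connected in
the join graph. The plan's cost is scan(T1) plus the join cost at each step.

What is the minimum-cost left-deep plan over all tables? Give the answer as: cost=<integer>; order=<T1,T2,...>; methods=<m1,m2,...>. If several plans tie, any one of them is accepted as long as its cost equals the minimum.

cost=11600; order=C,A,D,B; methods=nl_idx,hash,hash

Selinger DP (subsets sized 1..n):
  {A}: scan cost=200, card=200
  {B}: scan cost=300, card=300
  {D}: scan cost=150, card=150
  {C}: scan cost=200, card=200
  {AB}: card=2400; try (A,hash)→3800, (B,nl_idx)→4400, (B,merge)→5000, (A,merge)→5100, (A,nl_idx)→5100, (B,hash)→5800 …(+2); best=3800 via (A,hash)
  {AD}: card=600; try (A,nl_idx)→1950, (D,nl_idx)→2400, (D,hash)→2800, (A,merge)→3300, (D,merge)→3350, (A,hash)→3500 …(+2); best=1950 via (A,nl_idx)
  {AC}: card=400; try (A,nl_idx)→2200, (C,hash)→3600, (A,hash)→3600, (C,merge)→3800, (A,merge)→3800, (C,nl)→40200 …(+1); best=2200 via (A,nl_idx)
  {ABD}: card=7200; try (B,hash)→7950, (D,hash)→8600, (B,merge)→11550, (B,nl_idx)→14550, (D,nl_idx)→30200, (D,merge)→36350 …(+2); best=7950 via (B,hash)
  {ABC}: card=4800; try (B,hash)→8000, (B,merge)→9200, (C,hash)→9400, (B,nl_idx)→10600, (C,merge)→36800, (B,nl)→122200 …(+1); best=8000 via (B,hash)
  {ACD}: card=1200; try (D,hash)→5000, (C,hash)→5750, (D,nl_idx)→6600, (D,merge)→7550, (C,merge)→10350, (D,nl)→62200 …(+1); best=5000 via (D,hash)
  {ABCD}: card=14400; try (B,hash)→11600, (D,hash)→15200, (C,hash)→18350, (B,merge)→22400, (B,nl_idx)→30200, (D,nl_idx)→60800 …(+5); best=11600 via (B,hash)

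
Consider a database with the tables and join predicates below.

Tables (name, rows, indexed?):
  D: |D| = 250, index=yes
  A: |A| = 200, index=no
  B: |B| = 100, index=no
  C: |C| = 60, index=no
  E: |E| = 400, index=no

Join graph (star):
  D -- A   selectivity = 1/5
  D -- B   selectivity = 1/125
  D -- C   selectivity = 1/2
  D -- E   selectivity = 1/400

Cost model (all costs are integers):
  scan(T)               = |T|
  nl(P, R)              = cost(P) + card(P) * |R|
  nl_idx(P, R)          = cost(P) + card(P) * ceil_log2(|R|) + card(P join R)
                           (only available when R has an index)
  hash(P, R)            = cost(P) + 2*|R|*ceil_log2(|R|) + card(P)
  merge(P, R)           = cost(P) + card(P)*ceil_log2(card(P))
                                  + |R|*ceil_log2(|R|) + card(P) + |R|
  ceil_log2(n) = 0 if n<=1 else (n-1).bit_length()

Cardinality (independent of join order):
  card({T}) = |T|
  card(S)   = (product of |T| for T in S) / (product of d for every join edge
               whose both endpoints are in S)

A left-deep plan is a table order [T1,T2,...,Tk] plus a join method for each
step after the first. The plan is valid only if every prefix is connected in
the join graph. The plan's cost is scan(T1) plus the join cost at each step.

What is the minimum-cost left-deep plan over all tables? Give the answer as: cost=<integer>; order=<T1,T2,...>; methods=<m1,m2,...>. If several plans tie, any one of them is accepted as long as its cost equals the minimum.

cost=15620; order=E,D,B,C,A; methods=nl_idx,hash,hash,hash

Selinger DP (subsets sized 1..n):
  {D}: scan cost=250, card=250
  {A}: scan cost=200, card=200
  {B}: scan cost=100, card=100
  {C}: scan cost=60, card=60
  {E}: scan cost=400, card=400
  {AD}: card=10000; try (A,hash)→3700, (D,merge)→4250, (A,merge)→4300, (D,hash)→4400, (D,nl_idx)→11800, (D,nl)→50200 …(+1); best=3700 via (A,hash)
  {BD}: card=200; try (D,nl_idx)→1100, (B,hash)→1900, (D,merge)→3150, (B,merge)→3300, (D,hash)→4200, (D,nl)→25100 …(+1); best=1100 via (D,nl_idx)
  {CD}: card=7500; try (C,hash)→1220, (D,merge)→2730, (C,merge)→2920, (D,hash)→4120, (D,nl_idx)→8040, (D,nl)→15060 …(+1); best=1220 via (C,hash)
  {DE}: card=250; try (D,nl_idx)→3850, (D,hash)→4800, (E,merge)→6500, (D,merge)→6650, (E,hash)→7700, (E,nl)→100250 …(+1); best=3850 via (D,nl_idx)
  {ABD}: card=8000; try (A,hash)→4500, (A,merge)→4700, (B,hash)→15100, (A,nl)→41100, (B,merge)→154500, (B,nl)→1003700; best=4500 via (A,hash)
  {ACD}: card=300000; try (A,hash)→11920, (C,hash)→14420, (A,merge)→108020, (C,merge)→154120, (C,nl)→603700, (A,nl)→1501220; best=11920 via (A,hash)
  {ADE}: card=10000; try (A,hash)→7300, (A,merge)→7900, (E,hash)→20900, (A,nl)→53850, (E,merge)→157700, (E,nl)→4003700; best=7300 via (A,hash)
  {BCD}: card=6000; try (C,hash)→2020, (C,merge)→3320, (B,hash)→10120, (C,nl)→13100, (B,merge)→107020, (B,nl)→751220; best=2020 via (C,hash)
  {BDE}: card=200; try (B,hash)→5500, (E,merge)→6900, (B,merge)→6900, (E,hash)→8500, (B,nl)→28850, (E,nl)→81100; best=5500 via (B,hash)
  {CDE}: card=7500; try (C,hash)→4820, (C,merge)→6520, (E,hash)→15920, (C,nl)→18850, (E,merge)→110220, (E,nl)→3001220; best=4820 via (C,hash)
  {ABCD}: card=240000; try (A,hash)→11220, (C,hash)→13220, (A,merge)→87820, (C,merge)→116920, (B,hash)→313320, (C,nl)→484500 …(+3); best=11220 via (A,hash)
  {ABDE}: card=8000; try (A,hash)→8900, (A,merge)→9100, (B,hash)→18700, (E,hash)→19700, (A,nl)→45500, (E,merge)→120500 …(+3); best=8900 via (A,hash)
  {ACDE}: card=300000; try (A,hash)→15520, (C,hash)→18020, (A,merge)→111620, (C,merge)→157720, (E,hash)→319120, (C,nl)→607300 …(+3); best=15520 via (A,hash)
  {BCDE}: card=6000; try (C,hash)→6420, (C,merge)→7720, (B,hash)→13720, (E,hash)→15220, (C,nl)→17500, (E,merge)→90020 …(+3); best=6420 via (C,hash)
  {ABCDE}: card=240000; try (A,hash)→15620, (C,hash)→17620, (A,merge)→92220, (C,merge)→121320, (E,hash)→258420, (B,hash)→316920 …(+6); best=15620 via (A,hash)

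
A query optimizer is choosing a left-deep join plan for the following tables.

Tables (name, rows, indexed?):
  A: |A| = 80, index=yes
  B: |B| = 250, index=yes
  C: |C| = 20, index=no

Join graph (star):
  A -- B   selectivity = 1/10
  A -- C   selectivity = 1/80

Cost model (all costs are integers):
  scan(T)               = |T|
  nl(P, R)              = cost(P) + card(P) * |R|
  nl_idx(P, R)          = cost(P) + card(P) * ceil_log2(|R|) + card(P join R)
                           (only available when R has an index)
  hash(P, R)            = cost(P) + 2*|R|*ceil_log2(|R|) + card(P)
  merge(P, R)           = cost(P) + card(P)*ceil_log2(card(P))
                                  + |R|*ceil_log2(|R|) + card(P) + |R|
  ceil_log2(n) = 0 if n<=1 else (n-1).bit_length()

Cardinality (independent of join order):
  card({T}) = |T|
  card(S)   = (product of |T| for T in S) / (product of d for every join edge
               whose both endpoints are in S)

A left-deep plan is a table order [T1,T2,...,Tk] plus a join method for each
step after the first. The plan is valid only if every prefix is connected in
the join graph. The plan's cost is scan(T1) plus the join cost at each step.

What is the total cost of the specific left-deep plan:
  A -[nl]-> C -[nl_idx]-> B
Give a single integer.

step 1: scan A: cost=80, card=80
step 2: join C via nl
    card(P join C) = 80*20/(80) = 20
    cost = 80 + 80*20 = 1680
step 3: join B via nl_idx
    card(P join B) = 20*250/(10) = 500
    cost = 1680 + 20*8 + 500 = 2340

2340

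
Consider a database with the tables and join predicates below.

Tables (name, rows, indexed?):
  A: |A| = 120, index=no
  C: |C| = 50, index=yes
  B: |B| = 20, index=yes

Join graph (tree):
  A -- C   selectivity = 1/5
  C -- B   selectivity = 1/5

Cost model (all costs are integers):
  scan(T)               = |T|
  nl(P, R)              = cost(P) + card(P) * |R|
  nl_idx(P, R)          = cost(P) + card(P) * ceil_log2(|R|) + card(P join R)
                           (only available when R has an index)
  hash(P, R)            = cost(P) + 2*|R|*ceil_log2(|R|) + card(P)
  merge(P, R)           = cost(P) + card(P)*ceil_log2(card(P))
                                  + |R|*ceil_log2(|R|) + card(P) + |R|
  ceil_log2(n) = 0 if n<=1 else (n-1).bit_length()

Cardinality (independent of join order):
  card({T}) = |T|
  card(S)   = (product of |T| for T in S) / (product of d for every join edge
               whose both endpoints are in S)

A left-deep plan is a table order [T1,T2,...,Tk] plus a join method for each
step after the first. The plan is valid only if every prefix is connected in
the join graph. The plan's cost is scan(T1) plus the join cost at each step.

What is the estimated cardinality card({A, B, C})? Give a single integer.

4800

Tables in S: A(120), B(20), C(50)
Edges inside S: A-C(d=5), C-B(d=5)
numerator = 120 * 20 * 50 = 120000
denominator = 5 * 5 = 25
card(S) = 120000 / 25 = 4800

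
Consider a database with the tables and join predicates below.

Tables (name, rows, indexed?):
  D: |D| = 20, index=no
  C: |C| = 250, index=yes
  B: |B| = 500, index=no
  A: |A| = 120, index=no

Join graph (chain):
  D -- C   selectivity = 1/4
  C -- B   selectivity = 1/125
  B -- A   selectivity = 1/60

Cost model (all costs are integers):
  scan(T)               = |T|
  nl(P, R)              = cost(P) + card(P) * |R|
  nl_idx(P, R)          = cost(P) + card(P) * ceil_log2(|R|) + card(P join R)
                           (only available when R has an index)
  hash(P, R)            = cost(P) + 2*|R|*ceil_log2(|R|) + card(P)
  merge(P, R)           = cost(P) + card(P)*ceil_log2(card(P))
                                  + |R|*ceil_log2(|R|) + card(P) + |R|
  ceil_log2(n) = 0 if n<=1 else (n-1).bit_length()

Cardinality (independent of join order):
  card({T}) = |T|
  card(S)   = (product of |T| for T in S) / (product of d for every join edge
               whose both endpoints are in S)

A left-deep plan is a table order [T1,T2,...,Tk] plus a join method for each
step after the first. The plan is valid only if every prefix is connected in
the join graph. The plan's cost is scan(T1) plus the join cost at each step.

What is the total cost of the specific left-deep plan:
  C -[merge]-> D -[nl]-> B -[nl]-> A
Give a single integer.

1227620

step 1: scan C: cost=250, card=250
step 2: join D via merge
    card(P join D) = 250*20/(4) = 1250
    cost = 250 + 250*8 + 20*5 + 250 + 20 = 2620
step 3: join B via nl
    card(P join B) = 1250*500/(125) = 5000
    cost = 2620 + 1250*500 = 627620
step 4: join A via nl
    card(P join A) = 5000*120/(60) = 10000
    cost = 627620 + 5000*120 = 1227620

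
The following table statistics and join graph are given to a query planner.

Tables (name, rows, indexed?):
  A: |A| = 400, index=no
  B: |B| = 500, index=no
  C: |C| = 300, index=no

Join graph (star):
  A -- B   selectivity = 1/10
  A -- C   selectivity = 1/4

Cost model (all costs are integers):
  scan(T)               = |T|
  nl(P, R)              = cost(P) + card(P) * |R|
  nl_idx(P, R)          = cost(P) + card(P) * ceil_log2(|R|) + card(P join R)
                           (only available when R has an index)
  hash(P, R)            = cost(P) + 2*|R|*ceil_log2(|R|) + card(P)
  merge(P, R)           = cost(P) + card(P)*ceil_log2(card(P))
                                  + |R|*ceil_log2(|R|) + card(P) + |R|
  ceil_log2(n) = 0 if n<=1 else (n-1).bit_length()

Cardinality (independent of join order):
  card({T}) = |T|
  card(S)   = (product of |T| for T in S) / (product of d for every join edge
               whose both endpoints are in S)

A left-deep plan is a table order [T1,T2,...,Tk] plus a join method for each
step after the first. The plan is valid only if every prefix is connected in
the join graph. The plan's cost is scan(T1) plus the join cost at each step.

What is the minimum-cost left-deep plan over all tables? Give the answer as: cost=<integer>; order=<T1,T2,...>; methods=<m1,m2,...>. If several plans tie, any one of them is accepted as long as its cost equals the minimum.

cost=33600; order=B,A,C; methods=hash,hash

Selinger DP (subsets sized 1..n):
  {A}: scan cost=400, card=400
  {B}: scan cost=500, card=500
  {C}: scan cost=300, card=300
  {AB}: card=20000; try (A,hash)→8200, (B,merge)→9400, (A,merge)→9500, (B,hash)→9800, (B,nl)→200400, (A,nl)→200500; best=8200 via (A,hash)
  {AC}: card=30000; try (C,hash)→6200, (A,merge)→7300, (C,merge)→7400, (A,hash)→7800, (A,nl)→120300, (C,nl)→120400; best=6200 via (C,hash)
  {ABC}: card=1500000; try (C,hash)→33600, (B,hash)→45200, (C,merge)→331200, (B,merge)→491200, (C,nl)→6008200, (B,nl)→15006200; best=33600 via (C,hash)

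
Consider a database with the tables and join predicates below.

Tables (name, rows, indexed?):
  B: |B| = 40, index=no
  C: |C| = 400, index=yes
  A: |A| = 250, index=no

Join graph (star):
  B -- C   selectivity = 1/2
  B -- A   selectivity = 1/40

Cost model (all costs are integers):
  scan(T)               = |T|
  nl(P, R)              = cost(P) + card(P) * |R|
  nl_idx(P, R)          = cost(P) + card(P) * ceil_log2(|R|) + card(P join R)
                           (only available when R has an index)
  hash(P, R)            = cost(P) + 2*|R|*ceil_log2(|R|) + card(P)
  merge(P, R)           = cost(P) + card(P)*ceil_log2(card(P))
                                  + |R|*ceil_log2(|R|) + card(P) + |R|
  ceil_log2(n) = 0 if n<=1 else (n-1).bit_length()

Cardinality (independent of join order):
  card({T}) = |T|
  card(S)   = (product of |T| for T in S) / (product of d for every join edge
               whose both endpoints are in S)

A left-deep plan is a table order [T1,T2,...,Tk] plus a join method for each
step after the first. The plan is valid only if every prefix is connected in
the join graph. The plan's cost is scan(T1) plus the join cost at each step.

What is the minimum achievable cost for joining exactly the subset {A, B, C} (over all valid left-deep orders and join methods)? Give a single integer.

Selinger DP over subsets of {A,B,C}:
  {B}: scan cost=40, card=40
  {C}: scan cost=400, card=400
  {A}: scan cost=250, card=250
  {BC}: card=8000; try (B,hash)→1280, (C,merge)→4320, (B,merge)→4680, (C,hash)→7280, (C,nl_idx)→8400, (C,nl)→16040 …(+1); best=1280 via (B,hash)
  {AB}: card=250; try (B,hash)→980, (A,merge)→2570, (B,merge)→2780, (A,hash)→4080, (A,nl)→10040, (B,nl)→10250; best=980 via (B,hash)
  {ABC}: card=50000; try (C,merge)→7230, (C,hash)→8430, (A,hash)→13280, (C,nl_idx)→53230, (C,nl)→100980, (A,merge)→115530 …(+1); best=7230 via (C,merge)

7230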